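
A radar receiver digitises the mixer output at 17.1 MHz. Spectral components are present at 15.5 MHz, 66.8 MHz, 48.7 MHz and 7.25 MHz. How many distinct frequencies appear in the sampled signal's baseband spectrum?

3

fs/2 = 8.55 MHz.
15.5 MHz > fs/2 = 8.55 MHz, folds to fs − 15.5 MHz = 1.6 MHz.
66.8 MHz mod fs = 15.5 MHz.
15.5 MHz > fs/2 = 8.55 MHz, folds to fs − 15.5 MHz = 1.6 MHz.
48.7 MHz mod fs = 14.5 MHz.
14.5 MHz > fs/2 = 8.55 MHz, folds to fs − 14.5 MHz = 2.6 MHz.
7.25 MHz ≤ fs/2 = 8.55 MHz, passes unchanged.
Distinct values: {1.6 MHz, 2.6 MHz, 7.25 MHz} → 3.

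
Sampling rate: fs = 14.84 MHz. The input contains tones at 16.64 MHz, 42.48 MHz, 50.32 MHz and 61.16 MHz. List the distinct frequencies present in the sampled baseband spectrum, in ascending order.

1.8 MHz, 2.04 MHz, 5.8 MHz

fs/2 = 7.42 MHz.
16.64 MHz mod fs = 1.8 MHz.
1.8 MHz ≤ fs/2 = 7.42 MHz, appears at 1.8 MHz.
42.48 MHz mod fs = 12.8 MHz.
12.8 MHz > fs/2 = 7.42 MHz, folds to fs − 12.8 MHz = 2.04 MHz.
50.32 MHz mod fs = 5.8 MHz.
5.8 MHz ≤ fs/2 = 7.42 MHz, appears at 5.8 MHz.
61.16 MHz mod fs = 1.8 MHz.
1.8 MHz ≤ fs/2 = 7.42 MHz, appears at 1.8 MHz.
Distinct values: {1.8 MHz, 2.04 MHz, 5.8 MHz}.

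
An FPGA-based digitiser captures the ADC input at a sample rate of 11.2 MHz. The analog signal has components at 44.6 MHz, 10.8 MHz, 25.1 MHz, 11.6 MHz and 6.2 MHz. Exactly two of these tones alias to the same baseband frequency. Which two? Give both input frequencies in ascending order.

10.8 MHz, 11.6 MHz

fs/2 = 5.6 MHz.
44.6 MHz mod fs = 11 MHz.
11 MHz > fs/2 = 5.6 MHz, folds to fs − 11 MHz = 0.2 MHz.
10.8 MHz > fs/2 = 5.6 MHz, folds to fs − 10.8 MHz = 0.4 MHz.
25.1 MHz mod fs = 2.7 MHz.
2.7 MHz ≤ fs/2 = 5.6 MHz, appears at 2.7 MHz.
11.6 MHz mod fs = 0.4 MHz.
0.4 MHz ≤ fs/2 = 5.6 MHz, appears at 0.4 MHz.
6.2 MHz > fs/2 = 5.6 MHz, folds to fs − 6.2 MHz = 5 MHz.
10.8 MHz and 11.6 MHz both map to 0.4 MHz.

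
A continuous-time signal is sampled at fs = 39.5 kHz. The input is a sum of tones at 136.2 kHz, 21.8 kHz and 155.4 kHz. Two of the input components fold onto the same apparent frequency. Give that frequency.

fs/2 = 19.75 kHz.
136.2 kHz mod fs = 17.7 kHz.
17.7 kHz ≤ fs/2 = 19.75 kHz, appears at 17.7 kHz.
21.8 kHz > fs/2 = 19.75 kHz, folds to fs − 21.8 kHz = 17.7 kHz.
155.4 kHz mod fs = 36.9 kHz.
36.9 kHz > fs/2 = 19.75 kHz, folds to fs − 36.9 kHz = 2.6 kHz.
21.8 kHz and 136.2 kHz both map to 17.7 kHz.

17.7 kHz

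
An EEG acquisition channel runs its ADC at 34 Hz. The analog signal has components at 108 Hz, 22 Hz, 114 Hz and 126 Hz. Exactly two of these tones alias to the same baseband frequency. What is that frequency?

fs/2 = 17 Hz.
108 Hz mod fs = 6 Hz.
6 Hz ≤ fs/2 = 17 Hz, appears at 6 Hz.
22 Hz > fs/2 = 17 Hz, folds to fs − 22 Hz = 12 Hz.
114 Hz mod fs = 12 Hz.
12 Hz ≤ fs/2 = 17 Hz, appears at 12 Hz.
126 Hz mod fs = 24 Hz.
24 Hz > fs/2 = 17 Hz, folds to fs − 24 Hz = 10 Hz.
22 Hz and 114 Hz both map to 12 Hz.

12 Hz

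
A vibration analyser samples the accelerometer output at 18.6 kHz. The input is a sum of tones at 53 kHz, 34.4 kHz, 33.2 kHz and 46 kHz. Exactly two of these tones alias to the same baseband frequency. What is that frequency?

fs/2 = 9.3 kHz.
53 kHz mod fs = 15.8 kHz.
15.8 kHz > fs/2 = 9.3 kHz, folds to fs − 15.8 kHz = 2.8 kHz.
34.4 kHz mod fs = 15.8 kHz.
15.8 kHz > fs/2 = 9.3 kHz, folds to fs − 15.8 kHz = 2.8 kHz.
33.2 kHz mod fs = 14.6 kHz.
14.6 kHz > fs/2 = 9.3 kHz, folds to fs − 14.6 kHz = 4 kHz.
46 kHz mod fs = 8.8 kHz.
8.8 kHz ≤ fs/2 = 9.3 kHz, appears at 8.8 kHz.
34.4 kHz and 53 kHz both map to 2.8 kHz.

2.8 kHz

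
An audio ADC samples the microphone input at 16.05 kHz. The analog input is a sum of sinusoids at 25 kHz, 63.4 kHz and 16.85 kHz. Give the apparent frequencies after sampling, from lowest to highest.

0.8 kHz, 7.1 kHz

fs/2 = 8.025 kHz.
25 kHz mod fs = 8.95 kHz.
8.95 kHz > fs/2 = 8.025 kHz, folds to fs − 8.95 kHz = 7.1 kHz.
63.4 kHz mod fs = 15.25 kHz.
15.25 kHz > fs/2 = 8.025 kHz, folds to fs − 15.25 kHz = 0.8 kHz.
16.85 kHz mod fs = 0.8 kHz.
0.8 kHz ≤ fs/2 = 8.025 kHz, appears at 0.8 kHz.
Distinct values: {0.8 kHz, 7.1 kHz}.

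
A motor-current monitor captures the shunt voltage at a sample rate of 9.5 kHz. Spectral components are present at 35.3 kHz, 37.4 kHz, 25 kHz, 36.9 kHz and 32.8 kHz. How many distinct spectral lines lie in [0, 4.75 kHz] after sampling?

fs/2 = 4.75 kHz.
35.3 kHz mod fs = 6.8 kHz.
6.8 kHz > fs/2 = 4.75 kHz, folds to fs − 6.8 kHz = 2.7 kHz.
37.4 kHz mod fs = 8.9 kHz.
8.9 kHz > fs/2 = 4.75 kHz, folds to fs − 8.9 kHz = 0.6 kHz.
25 kHz mod fs = 6 kHz.
6 kHz > fs/2 = 4.75 kHz, folds to fs − 6 kHz = 3.5 kHz.
36.9 kHz mod fs = 8.4 kHz.
8.4 kHz > fs/2 = 4.75 kHz, folds to fs − 8.4 kHz = 1.1 kHz.
32.8 kHz mod fs = 4.3 kHz.
4.3 kHz ≤ fs/2 = 4.75 kHz, appears at 4.3 kHz.
Distinct values: {0.6 kHz, 1.1 kHz, 2.7 kHz, 3.5 kHz, 4.3 kHz} → 5.

5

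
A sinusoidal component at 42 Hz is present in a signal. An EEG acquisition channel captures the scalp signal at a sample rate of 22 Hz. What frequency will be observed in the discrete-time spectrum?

42 Hz mod fs = 20 Hz.
20 Hz > fs/2 = 11 Hz, folds to fs − 20 Hz = 2 Hz.

2 Hz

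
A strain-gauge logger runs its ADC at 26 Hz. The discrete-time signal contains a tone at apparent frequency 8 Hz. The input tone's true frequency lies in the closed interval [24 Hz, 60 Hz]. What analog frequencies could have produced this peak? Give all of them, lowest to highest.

34 Hz, 44 Hz, 60 Hz

Frequencies that alias to 8 Hz are k·fs ± 8 Hz for integer k ≥ 0.
k=0: 8 Hz.
k=1: 18 Hz, 34 Hz.
k=2: 44 Hz, 60 Hz.
k=3: 70 Hz, 86 Hz.
Within [24 Hz, 60 Hz]: 34 Hz, 44 Hz, 60 Hz.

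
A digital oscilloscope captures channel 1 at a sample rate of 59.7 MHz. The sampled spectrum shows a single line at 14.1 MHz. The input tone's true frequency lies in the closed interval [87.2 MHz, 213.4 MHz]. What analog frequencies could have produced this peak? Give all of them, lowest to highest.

Frequencies that alias to 14.1 MHz are k·fs ± 14.1 MHz for integer k ≥ 0.
k=0: 14.1 MHz.
k=1: 45.6 MHz, 73.8 MHz.
k=2: 105.3 MHz, 133.5 MHz.
k=3: 165 MHz, 193.2 MHz.
k=4: 224.7 MHz, 252.9 MHz.
Within [87.2 MHz, 213.4 MHz]: 105.3 MHz, 133.5 MHz, 165 MHz, 193.2 MHz.

105.3 MHz, 133.5 MHz, 165 MHz, 193.2 MHz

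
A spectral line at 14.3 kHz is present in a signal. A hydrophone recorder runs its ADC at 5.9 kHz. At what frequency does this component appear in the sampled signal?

14.3 kHz mod fs = 2.5 kHz.
2.5 kHz ≤ fs/2 = 2.95 kHz, appears at 2.5 kHz.

2.5 kHz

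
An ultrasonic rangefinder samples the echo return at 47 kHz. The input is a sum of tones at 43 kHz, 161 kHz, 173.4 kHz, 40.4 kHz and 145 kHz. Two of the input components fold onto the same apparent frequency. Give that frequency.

fs/2 = 23.5 kHz.
43 kHz > fs/2 = 23.5 kHz, folds to fs − 43 kHz = 4 kHz.
161 kHz mod fs = 20 kHz.
20 kHz ≤ fs/2 = 23.5 kHz, appears at 20 kHz.
173.4 kHz mod fs = 32.4 kHz.
32.4 kHz > fs/2 = 23.5 kHz, folds to fs − 32.4 kHz = 14.6 kHz.
40.4 kHz > fs/2 = 23.5 kHz, folds to fs − 40.4 kHz = 6.6 kHz.
145 kHz mod fs = 4 kHz.
4 kHz ≤ fs/2 = 23.5 kHz, appears at 4 kHz.
43 kHz and 145 kHz both map to 4 kHz.

4 kHz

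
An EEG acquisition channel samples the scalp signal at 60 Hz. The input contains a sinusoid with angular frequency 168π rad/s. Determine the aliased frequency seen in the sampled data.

24 Hz

ω = 168π rad/s → f = ω/(2π) = 84 Hz.
84 Hz mod fs = 24 Hz.
24 Hz ≤ fs/2 = 30 Hz, appears at 24 Hz.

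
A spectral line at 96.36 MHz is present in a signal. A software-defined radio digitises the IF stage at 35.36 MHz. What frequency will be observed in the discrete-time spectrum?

9.72 MHz

96.36 MHz mod fs = 25.64 MHz.
25.64 MHz > fs/2 = 17.68 MHz, folds to fs − 25.64 MHz = 9.72 MHz.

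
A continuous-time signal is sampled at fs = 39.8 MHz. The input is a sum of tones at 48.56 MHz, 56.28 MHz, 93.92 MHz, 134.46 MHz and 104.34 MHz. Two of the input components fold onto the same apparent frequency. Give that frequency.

15.06 MHz

fs/2 = 19.9 MHz.
48.56 MHz mod fs = 8.76 MHz.
8.76 MHz ≤ fs/2 = 19.9 MHz, appears at 8.76 MHz.
56.28 MHz mod fs = 16.48 MHz.
16.48 MHz ≤ fs/2 = 19.9 MHz, appears at 16.48 MHz.
93.92 MHz mod fs = 14.32 MHz.
14.32 MHz ≤ fs/2 = 19.9 MHz, appears at 14.32 MHz.
134.46 MHz mod fs = 15.06 MHz.
15.06 MHz ≤ fs/2 = 19.9 MHz, appears at 15.06 MHz.
104.34 MHz mod fs = 24.74 MHz.
24.74 MHz > fs/2 = 19.9 MHz, folds to fs − 24.74 MHz = 15.06 MHz.
104.34 MHz and 134.46 MHz both map to 15.06 MHz.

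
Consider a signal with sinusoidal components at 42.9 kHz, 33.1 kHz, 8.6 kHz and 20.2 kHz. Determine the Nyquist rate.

Highest-frequency component: 42.9 kHz.
Nyquist rate = 2 × 42.9 kHz = 85.8 kHz.

85.8 kHz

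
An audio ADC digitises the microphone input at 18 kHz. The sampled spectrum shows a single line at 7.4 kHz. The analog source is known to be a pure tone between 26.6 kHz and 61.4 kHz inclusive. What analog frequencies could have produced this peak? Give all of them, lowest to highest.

Frequencies that alias to 7.4 kHz are k·fs ± 7.4 kHz for integer k ≥ 0.
k=0: 7.4 kHz.
k=1: 10.6 kHz, 25.4 kHz.
k=2: 28.6 kHz, 43.4 kHz.
k=3: 46.6 kHz, 61.4 kHz.
k=4: 64.6 kHz, 79.4 kHz.
Within [26.6 kHz, 61.4 kHz]: 28.6 kHz, 43.4 kHz, 46.6 kHz, 61.4 kHz.

28.6 kHz, 43.4 kHz, 46.6 kHz, 61.4 kHz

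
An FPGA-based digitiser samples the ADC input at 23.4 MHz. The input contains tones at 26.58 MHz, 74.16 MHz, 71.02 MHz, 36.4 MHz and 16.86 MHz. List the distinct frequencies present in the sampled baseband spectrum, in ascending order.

fs/2 = 11.7 MHz.
26.58 MHz mod fs = 3.18 MHz.
3.18 MHz ≤ fs/2 = 11.7 MHz, appears at 3.18 MHz.
74.16 MHz mod fs = 3.96 MHz.
3.96 MHz ≤ fs/2 = 11.7 MHz, appears at 3.96 MHz.
71.02 MHz mod fs = 0.82 MHz.
0.82 MHz ≤ fs/2 = 11.7 MHz, appears at 0.82 MHz.
36.4 MHz mod fs = 13 MHz.
13 MHz > fs/2 = 11.7 MHz, folds to fs − 13 MHz = 10.4 MHz.
16.86 MHz > fs/2 = 11.7 MHz, folds to fs − 16.86 MHz = 6.54 MHz.
Distinct values: {0.82 MHz, 3.18 MHz, 3.96 MHz, 6.54 MHz, 10.4 MHz}.

0.82 MHz, 3.18 MHz, 3.96 MHz, 6.54 MHz, 10.4 MHz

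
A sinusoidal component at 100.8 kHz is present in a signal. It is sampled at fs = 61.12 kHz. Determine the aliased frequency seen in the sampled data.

21.44 kHz

100.8 kHz mod fs = 39.68 kHz.
39.68 kHz > fs/2 = 30.56 kHz, folds to fs − 39.68 kHz = 21.44 kHz.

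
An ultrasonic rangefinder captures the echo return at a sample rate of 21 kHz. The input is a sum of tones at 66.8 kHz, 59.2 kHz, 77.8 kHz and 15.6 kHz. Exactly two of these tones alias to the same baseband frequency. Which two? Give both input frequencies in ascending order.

fs/2 = 10.5 kHz.
66.8 kHz mod fs = 3.8 kHz.
3.8 kHz ≤ fs/2 = 10.5 kHz, appears at 3.8 kHz.
59.2 kHz mod fs = 17.2 kHz.
17.2 kHz > fs/2 = 10.5 kHz, folds to fs − 17.2 kHz = 3.8 kHz.
77.8 kHz mod fs = 14.8 kHz.
14.8 kHz > fs/2 = 10.5 kHz, folds to fs − 14.8 kHz = 6.2 kHz.
15.6 kHz > fs/2 = 10.5 kHz, folds to fs − 15.6 kHz = 5.4 kHz.
59.2 kHz and 66.8 kHz both map to 3.8 kHz.

59.2 kHz, 66.8 kHz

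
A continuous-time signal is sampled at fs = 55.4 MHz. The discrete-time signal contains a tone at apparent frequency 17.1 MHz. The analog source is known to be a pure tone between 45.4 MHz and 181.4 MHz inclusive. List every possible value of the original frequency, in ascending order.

Frequencies that alias to 17.1 MHz are k·fs ± 17.1 MHz for integer k ≥ 0.
k=0: 17.1 MHz.
k=1: 38.3 MHz, 72.5 MHz.
k=2: 93.7 MHz, 127.9 MHz.
k=3: 149.1 MHz, 183.3 MHz.
k=4: 204.5 MHz, 238.7 MHz.
Within [45.4 MHz, 181.4 MHz]: 72.5 MHz, 93.7 MHz, 127.9 MHz, 149.1 MHz.

72.5 MHz, 93.7 MHz, 127.9 MHz, 149.1 MHz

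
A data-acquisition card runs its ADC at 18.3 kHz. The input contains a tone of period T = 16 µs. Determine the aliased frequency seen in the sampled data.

T = 16 µs → f = 1/T = 62.5 kHz.
62.5 kHz mod fs = 7.6 kHz.
7.6 kHz ≤ fs/2 = 9.15 kHz, appears at 7.6 kHz.

7.6 kHz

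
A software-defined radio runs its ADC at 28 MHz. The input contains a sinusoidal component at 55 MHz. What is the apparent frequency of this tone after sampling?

55 MHz mod fs = 27 MHz.
27 MHz > fs/2 = 14 MHz, folds to fs − 27 MHz = 1 MHz.

1 MHz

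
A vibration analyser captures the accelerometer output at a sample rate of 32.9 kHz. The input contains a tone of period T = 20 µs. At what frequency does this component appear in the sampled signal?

15.8 kHz

T = 20 µs → f = 1/T = 50 kHz.
50 kHz mod fs = 17.1 kHz.
17.1 kHz > fs/2 = 16.45 kHz, folds to fs − 17.1 kHz = 15.8 kHz.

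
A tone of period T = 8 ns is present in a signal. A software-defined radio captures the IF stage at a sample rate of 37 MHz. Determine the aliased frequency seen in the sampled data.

T = 8 ns → f = 1/T = 125 MHz.
125 MHz mod fs = 14 MHz.
14 MHz ≤ fs/2 = 18.5 MHz, appears at 14 MHz.

14 MHz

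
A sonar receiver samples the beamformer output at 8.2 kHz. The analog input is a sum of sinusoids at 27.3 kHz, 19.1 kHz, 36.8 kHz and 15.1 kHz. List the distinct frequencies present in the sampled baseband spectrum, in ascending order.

fs/2 = 4.1 kHz.
27.3 kHz mod fs = 2.7 kHz.
2.7 kHz ≤ fs/2 = 4.1 kHz, appears at 2.7 kHz.
19.1 kHz mod fs = 2.7 kHz.
2.7 kHz ≤ fs/2 = 4.1 kHz, appears at 2.7 kHz.
36.8 kHz mod fs = 4 kHz.
4 kHz ≤ fs/2 = 4.1 kHz, appears at 4 kHz.
15.1 kHz mod fs = 6.9 kHz.
6.9 kHz > fs/2 = 4.1 kHz, folds to fs − 6.9 kHz = 1.3 kHz.
Distinct values: {1.3 kHz, 2.7 kHz, 4 kHz}.

1.3 kHz, 2.7 kHz, 4 kHz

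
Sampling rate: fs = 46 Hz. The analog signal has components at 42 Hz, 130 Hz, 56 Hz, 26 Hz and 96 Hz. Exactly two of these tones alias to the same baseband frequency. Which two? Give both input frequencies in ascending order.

42 Hz, 96 Hz

fs/2 = 23 Hz.
42 Hz > fs/2 = 23 Hz, folds to fs − 42 Hz = 4 Hz.
130 Hz mod fs = 38 Hz.
38 Hz > fs/2 = 23 Hz, folds to fs − 38 Hz = 8 Hz.
56 Hz mod fs = 10 Hz.
10 Hz ≤ fs/2 = 23 Hz, appears at 10 Hz.
26 Hz > fs/2 = 23 Hz, folds to fs − 26 Hz = 20 Hz.
96 Hz mod fs = 4 Hz.
4 Hz ≤ fs/2 = 23 Hz, appears at 4 Hz.
42 Hz and 96 Hz both map to 4 Hz.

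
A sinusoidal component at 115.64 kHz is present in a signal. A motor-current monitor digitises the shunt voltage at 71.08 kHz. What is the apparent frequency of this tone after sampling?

26.52 kHz

115.64 kHz mod fs = 44.56 kHz.
44.56 kHz > fs/2 = 35.54 kHz, folds to fs − 44.56 kHz = 26.52 kHz.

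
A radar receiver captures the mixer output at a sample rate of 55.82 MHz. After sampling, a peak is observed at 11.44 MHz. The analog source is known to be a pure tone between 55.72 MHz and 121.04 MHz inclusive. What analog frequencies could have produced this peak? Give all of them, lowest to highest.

Frequencies that alias to 11.44 MHz are k·fs ± 11.44 MHz for integer k ≥ 0.
k=0: 11.44 MHz.
k=1: 44.38 MHz, 67.26 MHz.
k=2: 100.2 MHz, 123.08 MHz.
k=3: 156.02 MHz, 178.9 MHz.
Within [55.72 MHz, 121.04 MHz]: 67.26 MHz, 100.2 MHz.

67.26 MHz, 100.2 MHz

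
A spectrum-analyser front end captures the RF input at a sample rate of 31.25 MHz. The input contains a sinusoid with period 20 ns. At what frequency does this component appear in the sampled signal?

12.5 MHz

T = 20 ns → f = 1/T = 50 MHz.
50 MHz mod fs = 18.75 MHz.
18.75 MHz > fs/2 = 15.625 MHz, folds to fs − 18.75 MHz = 12.5 MHz.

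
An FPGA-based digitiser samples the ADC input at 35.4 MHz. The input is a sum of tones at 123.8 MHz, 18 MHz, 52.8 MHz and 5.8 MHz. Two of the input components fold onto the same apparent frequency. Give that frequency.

17.4 MHz

fs/2 = 17.7 MHz.
123.8 MHz mod fs = 17.6 MHz.
17.6 MHz ≤ fs/2 = 17.7 MHz, appears at 17.6 MHz.
18 MHz > fs/2 = 17.7 MHz, folds to fs − 18 MHz = 17.4 MHz.
52.8 MHz mod fs = 17.4 MHz.
17.4 MHz ≤ fs/2 = 17.7 MHz, appears at 17.4 MHz.
5.8 MHz ≤ fs/2 = 17.7 MHz, passes unchanged.
18 MHz and 52.8 MHz both map to 17.4 MHz.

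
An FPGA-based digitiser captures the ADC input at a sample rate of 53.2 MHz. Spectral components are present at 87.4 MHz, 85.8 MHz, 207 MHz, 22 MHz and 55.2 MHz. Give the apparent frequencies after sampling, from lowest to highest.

2 MHz, 5.8 MHz, 19 MHz, 20.6 MHz, 22 MHz

fs/2 = 26.6 MHz.
87.4 MHz mod fs = 34.2 MHz.
34.2 MHz > fs/2 = 26.6 MHz, folds to fs − 34.2 MHz = 19 MHz.
85.8 MHz mod fs = 32.6 MHz.
32.6 MHz > fs/2 = 26.6 MHz, folds to fs − 32.6 MHz = 20.6 MHz.
207 MHz mod fs = 47.4 MHz.
47.4 MHz > fs/2 = 26.6 MHz, folds to fs − 47.4 MHz = 5.8 MHz.
22 MHz ≤ fs/2 = 26.6 MHz, passes unchanged.
55.2 MHz mod fs = 2 MHz.
2 MHz ≤ fs/2 = 26.6 MHz, appears at 2 MHz.
Distinct values: {2 MHz, 5.8 MHz, 19 MHz, 20.6 MHz, 22 MHz}.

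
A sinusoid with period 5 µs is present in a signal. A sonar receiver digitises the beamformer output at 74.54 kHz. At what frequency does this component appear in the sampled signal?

T = 5 µs → f = 1/T = 200 kHz.
200 kHz mod fs = 50.92 kHz.
50.92 kHz > fs/2 = 37.27 kHz, folds to fs − 50.92 kHz = 23.62 kHz.

23.62 kHz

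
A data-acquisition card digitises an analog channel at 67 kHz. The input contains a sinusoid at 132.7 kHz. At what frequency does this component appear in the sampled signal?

1.3 kHz

132.7 kHz mod fs = 65.7 kHz.
65.7 kHz > fs/2 = 33.5 kHz, folds to fs − 65.7 kHz = 1.3 kHz.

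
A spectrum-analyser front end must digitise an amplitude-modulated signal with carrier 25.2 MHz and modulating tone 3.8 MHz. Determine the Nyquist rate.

58 MHz

AM sidebands sit at fc ± fm = 21.4 MHz and 29 MHz.
Highest-frequency component: 29 MHz.
Nyquist rate = 2 × 29 MHz = 58 MHz.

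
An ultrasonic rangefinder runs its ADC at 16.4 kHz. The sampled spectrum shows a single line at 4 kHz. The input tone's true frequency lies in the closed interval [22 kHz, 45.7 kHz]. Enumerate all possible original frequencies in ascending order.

28.8 kHz, 36.8 kHz, 45.2 kHz

Frequencies that alias to 4 kHz are k·fs ± 4 kHz for integer k ≥ 0.
k=0: 4 kHz.
k=1: 12.4 kHz, 20.4 kHz.
k=2: 28.8 kHz, 36.8 kHz.
k=3: 45.2 kHz, 53.2 kHz.
k=4: 61.6 kHz, 69.6 kHz.
Within [22 kHz, 45.7 kHz]: 28.8 kHz, 36.8 kHz, 45.2 kHz.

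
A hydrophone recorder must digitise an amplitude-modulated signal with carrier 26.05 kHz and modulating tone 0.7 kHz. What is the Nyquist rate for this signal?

AM sidebands sit at fc ± fm = 25.35 kHz and 26.75 kHz.
Highest-frequency component: 26.75 kHz.
Nyquist rate = 2 × 26.75 kHz = 53.5 kHz.

53.5 kHz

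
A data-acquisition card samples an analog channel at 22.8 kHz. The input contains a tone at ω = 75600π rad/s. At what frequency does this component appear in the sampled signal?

ω = 75600π rad/s → f = ω/(2π) = 37800 Hz = 37.8 kHz.
37.8 kHz mod fs = 15 kHz.
15 kHz > fs/2 = 11.4 kHz, folds to fs − 15 kHz = 7.8 kHz.

7.8 kHz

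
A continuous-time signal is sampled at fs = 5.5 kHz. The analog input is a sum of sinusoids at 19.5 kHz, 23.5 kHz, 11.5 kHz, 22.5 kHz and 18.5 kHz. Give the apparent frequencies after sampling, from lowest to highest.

0.5 kHz, 1.5 kHz, 2 kHz, 2.5 kHz

fs/2 = 2.75 kHz.
19.5 kHz mod fs = 3 kHz.
3 kHz > fs/2 = 2.75 kHz, folds to fs − 3 kHz = 2.5 kHz.
23.5 kHz mod fs = 1.5 kHz.
1.5 kHz ≤ fs/2 = 2.75 kHz, appears at 1.5 kHz.
11.5 kHz mod fs = 0.5 kHz.
0.5 kHz ≤ fs/2 = 2.75 kHz, appears at 0.5 kHz.
22.5 kHz mod fs = 0.5 kHz.
0.5 kHz ≤ fs/2 = 2.75 kHz, appears at 0.5 kHz.
18.5 kHz mod fs = 2 kHz.
2 kHz ≤ fs/2 = 2.75 kHz, appears at 2 kHz.
Distinct values: {0.5 kHz, 1.5 kHz, 2 kHz, 2.5 kHz}.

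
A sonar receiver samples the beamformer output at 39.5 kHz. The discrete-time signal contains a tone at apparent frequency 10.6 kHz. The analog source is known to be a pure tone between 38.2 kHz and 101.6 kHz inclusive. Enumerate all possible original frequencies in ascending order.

Frequencies that alias to 10.6 kHz are k·fs ± 10.6 kHz for integer k ≥ 0.
k=0: 10.6 kHz.
k=1: 28.9 kHz, 50.1 kHz.
k=2: 68.4 kHz, 89.6 kHz.
k=3: 107.9 kHz, 129.1 kHz.
Within [38.2 kHz, 101.6 kHz]: 50.1 kHz, 68.4 kHz, 89.6 kHz.

50.1 kHz, 68.4 kHz, 89.6 kHz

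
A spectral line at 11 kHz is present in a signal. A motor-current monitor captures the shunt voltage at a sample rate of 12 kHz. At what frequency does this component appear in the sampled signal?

11 kHz > fs/2 = 6 kHz, folds to fs − 11 kHz = 1 kHz.

1 kHz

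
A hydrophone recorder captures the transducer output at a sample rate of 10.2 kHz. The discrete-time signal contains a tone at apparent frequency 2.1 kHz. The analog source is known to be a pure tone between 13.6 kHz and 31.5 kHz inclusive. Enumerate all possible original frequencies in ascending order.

18.3 kHz, 22.5 kHz, 28.5 kHz

Frequencies that alias to 2.1 kHz are k·fs ± 2.1 kHz for integer k ≥ 0.
k=0: 2.1 kHz.
k=1: 8.1 kHz, 12.3 kHz.
k=2: 18.3 kHz, 22.5 kHz.
k=3: 28.5 kHz, 32.7 kHz.
k=4: 38.7 kHz, 42.9 kHz.
Within [13.6 kHz, 31.5 kHz]: 18.3 kHz, 22.5 kHz, 28.5 kHz.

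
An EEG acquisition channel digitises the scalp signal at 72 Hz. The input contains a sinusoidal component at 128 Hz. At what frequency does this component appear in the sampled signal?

16 Hz

128 Hz mod fs = 56 Hz.
56 Hz > fs/2 = 36 Hz, folds to fs − 56 Hz = 16 Hz.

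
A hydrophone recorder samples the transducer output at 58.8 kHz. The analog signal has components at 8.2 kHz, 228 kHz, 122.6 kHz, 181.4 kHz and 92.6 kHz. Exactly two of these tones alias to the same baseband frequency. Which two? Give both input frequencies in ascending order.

fs/2 = 29.4 kHz.
8.2 kHz ≤ fs/2 = 29.4 kHz, passes unchanged.
228 kHz mod fs = 51.6 kHz.
51.6 kHz > fs/2 = 29.4 kHz, folds to fs − 51.6 kHz = 7.2 kHz.
122.6 kHz mod fs = 5 kHz.
5 kHz ≤ fs/2 = 29.4 kHz, appears at 5 kHz.
181.4 kHz mod fs = 5 kHz.
5 kHz ≤ fs/2 = 29.4 kHz, appears at 5 kHz.
92.6 kHz mod fs = 33.8 kHz.
33.8 kHz > fs/2 = 29.4 kHz, folds to fs − 33.8 kHz = 25 kHz.
122.6 kHz and 181.4 kHz both map to 5 kHz.

122.6 kHz, 181.4 kHz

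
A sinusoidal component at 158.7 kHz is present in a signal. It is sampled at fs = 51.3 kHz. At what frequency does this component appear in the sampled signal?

158.7 kHz mod fs = 4.8 kHz.
4.8 kHz ≤ fs/2 = 25.65 kHz, appears at 4.8 kHz.

4.8 kHz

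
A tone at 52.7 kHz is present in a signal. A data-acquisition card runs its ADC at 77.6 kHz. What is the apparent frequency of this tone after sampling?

24.9 kHz

52.7 kHz > fs/2 = 38.8 kHz, folds to fs − 52.7 kHz = 24.9 kHz.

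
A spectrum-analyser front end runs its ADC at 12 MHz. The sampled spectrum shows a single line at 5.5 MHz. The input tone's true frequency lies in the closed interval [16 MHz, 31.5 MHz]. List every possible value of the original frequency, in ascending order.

Frequencies that alias to 5.5 MHz are k·fs ± 5.5 MHz for integer k ≥ 0.
k=0: 5.5 MHz.
k=1: 6.5 MHz, 17.5 MHz.
k=2: 18.5 MHz, 29.5 MHz.
k=3: 30.5 MHz, 41.5 MHz.
k=4: 42.5 MHz, 53.5 MHz.
Within [16 MHz, 31.5 MHz]: 17.5 MHz, 18.5 MHz, 29.5 MHz, 30.5 MHz.

17.5 MHz, 18.5 MHz, 29.5 MHz, 30.5 MHz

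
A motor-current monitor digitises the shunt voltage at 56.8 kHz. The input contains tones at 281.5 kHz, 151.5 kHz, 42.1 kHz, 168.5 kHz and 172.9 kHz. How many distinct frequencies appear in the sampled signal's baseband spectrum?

4

fs/2 = 28.4 kHz.
281.5 kHz mod fs = 54.3 kHz.
54.3 kHz > fs/2 = 28.4 kHz, folds to fs − 54.3 kHz = 2.5 kHz.
151.5 kHz mod fs = 37.9 kHz.
37.9 kHz > fs/2 = 28.4 kHz, folds to fs − 37.9 kHz = 18.9 kHz.
42.1 kHz > fs/2 = 28.4 kHz, folds to fs − 42.1 kHz = 14.7 kHz.
168.5 kHz mod fs = 54.9 kHz.
54.9 kHz > fs/2 = 28.4 kHz, folds to fs − 54.9 kHz = 1.9 kHz.
172.9 kHz mod fs = 2.5 kHz.
2.5 kHz ≤ fs/2 = 28.4 kHz, appears at 2.5 kHz.
Distinct values: {1.9 kHz, 2.5 kHz, 14.7 kHz, 18.9 kHz} → 4.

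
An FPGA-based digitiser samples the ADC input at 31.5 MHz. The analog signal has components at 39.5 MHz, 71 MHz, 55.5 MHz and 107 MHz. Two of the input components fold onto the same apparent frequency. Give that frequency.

fs/2 = 15.75 MHz.
39.5 MHz mod fs = 8 MHz.
8 MHz ≤ fs/2 = 15.75 MHz, appears at 8 MHz.
71 MHz mod fs = 8 MHz.
8 MHz ≤ fs/2 = 15.75 MHz, appears at 8 MHz.
55.5 MHz mod fs = 24 MHz.
24 MHz > fs/2 = 15.75 MHz, folds to fs − 24 MHz = 7.5 MHz.
107 MHz mod fs = 12.5 MHz.
12.5 MHz ≤ fs/2 = 15.75 MHz, appears at 12.5 MHz.
39.5 MHz and 71 MHz both map to 8 MHz.

8 MHz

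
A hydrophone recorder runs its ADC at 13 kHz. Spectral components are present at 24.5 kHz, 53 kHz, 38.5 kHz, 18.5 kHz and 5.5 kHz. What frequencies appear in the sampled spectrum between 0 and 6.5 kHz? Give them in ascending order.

0.5 kHz, 1 kHz, 1.5 kHz, 5.5 kHz

fs/2 = 6.5 kHz.
24.5 kHz mod fs = 11.5 kHz.
11.5 kHz > fs/2 = 6.5 kHz, folds to fs − 11.5 kHz = 1.5 kHz.
53 kHz mod fs = 1 kHz.
1 kHz ≤ fs/2 = 6.5 kHz, appears at 1 kHz.
38.5 kHz mod fs = 12.5 kHz.
12.5 kHz > fs/2 = 6.5 kHz, folds to fs − 12.5 kHz = 0.5 kHz.
18.5 kHz mod fs = 5.5 kHz.
5.5 kHz ≤ fs/2 = 6.5 kHz, appears at 5.5 kHz.
5.5 kHz ≤ fs/2 = 6.5 kHz, passes unchanged.
Distinct values: {0.5 kHz, 1 kHz, 1.5 kHz, 5.5 kHz}.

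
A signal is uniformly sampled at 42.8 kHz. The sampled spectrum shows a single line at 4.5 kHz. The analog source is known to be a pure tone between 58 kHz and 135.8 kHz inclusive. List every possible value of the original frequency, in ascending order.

Frequencies that alias to 4.5 kHz are k·fs ± 4.5 kHz for integer k ≥ 0.
k=0: 4.5 kHz.
k=1: 38.3 kHz, 47.3 kHz.
k=2: 81.1 kHz, 90.1 kHz.
k=3: 123.9 kHz, 132.9 kHz.
k=4: 166.7 kHz, 175.7 kHz.
Within [58 kHz, 135.8 kHz]: 81.1 kHz, 90.1 kHz, 123.9 kHz, 132.9 kHz.

81.1 kHz, 90.1 kHz, 123.9 kHz, 132.9 kHz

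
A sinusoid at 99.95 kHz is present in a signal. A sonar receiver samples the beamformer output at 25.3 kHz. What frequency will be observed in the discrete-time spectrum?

99.95 kHz mod fs = 24.05 kHz.
24.05 kHz > fs/2 = 12.65 kHz, folds to fs − 24.05 kHz = 1.25 kHz.

1.25 kHz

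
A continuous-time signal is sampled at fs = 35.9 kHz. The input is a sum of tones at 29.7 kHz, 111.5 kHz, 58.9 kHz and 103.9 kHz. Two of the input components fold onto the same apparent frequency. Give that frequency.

3.8 kHz

fs/2 = 17.95 kHz.
29.7 kHz > fs/2 = 17.95 kHz, folds to fs − 29.7 kHz = 6.2 kHz.
111.5 kHz mod fs = 3.8 kHz.
3.8 kHz ≤ fs/2 = 17.95 kHz, appears at 3.8 kHz.
58.9 kHz mod fs = 23 kHz.
23 kHz > fs/2 = 17.95 kHz, folds to fs − 23 kHz = 12.9 kHz.
103.9 kHz mod fs = 32.1 kHz.
32.1 kHz > fs/2 = 17.95 kHz, folds to fs − 32.1 kHz = 3.8 kHz.
103.9 kHz and 111.5 kHz both map to 3.8 kHz.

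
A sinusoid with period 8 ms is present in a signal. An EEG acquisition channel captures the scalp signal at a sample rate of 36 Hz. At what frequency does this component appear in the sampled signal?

17 Hz

T = 8 ms → f = 1/T = 125 Hz.
125 Hz mod fs = 17 Hz.
17 Hz ≤ fs/2 = 18 Hz, appears at 17 Hz.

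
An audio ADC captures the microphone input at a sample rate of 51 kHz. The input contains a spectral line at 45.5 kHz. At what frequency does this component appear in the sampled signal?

5.5 kHz

45.5 kHz > fs/2 = 25.5 kHz, folds to fs − 45.5 kHz = 5.5 kHz.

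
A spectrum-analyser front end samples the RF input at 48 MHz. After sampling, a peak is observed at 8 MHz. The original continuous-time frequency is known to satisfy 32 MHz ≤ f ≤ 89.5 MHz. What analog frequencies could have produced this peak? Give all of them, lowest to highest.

40 MHz, 56 MHz, 88 MHz

Frequencies that alias to 8 MHz are k·fs ± 8 MHz for integer k ≥ 0.
k=0: 8 MHz.
k=1: 40 MHz, 56 MHz.
k=2: 88 MHz, 104 MHz.
k=3: 136 MHz, 152 MHz.
Within [32 MHz, 89.5 MHz]: 40 MHz, 56 MHz, 88 MHz.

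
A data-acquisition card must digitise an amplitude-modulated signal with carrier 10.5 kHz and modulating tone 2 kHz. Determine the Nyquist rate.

25 kHz

AM sidebands sit at fc ± fm = 8.5 kHz and 12.5 kHz.
Highest-frequency component: 12.5 kHz.
Nyquist rate = 2 × 12.5 kHz = 25 kHz.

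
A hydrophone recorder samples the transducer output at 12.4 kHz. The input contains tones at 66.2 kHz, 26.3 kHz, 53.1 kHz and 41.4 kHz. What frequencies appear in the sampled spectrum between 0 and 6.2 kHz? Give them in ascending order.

1.5 kHz, 3.5 kHz, 4.2 kHz

fs/2 = 6.2 kHz.
66.2 kHz mod fs = 4.2 kHz.
4.2 kHz ≤ fs/2 = 6.2 kHz, appears at 4.2 kHz.
26.3 kHz mod fs = 1.5 kHz.
1.5 kHz ≤ fs/2 = 6.2 kHz, appears at 1.5 kHz.
53.1 kHz mod fs = 3.5 kHz.
3.5 kHz ≤ fs/2 = 6.2 kHz, appears at 3.5 kHz.
41.4 kHz mod fs = 4.2 kHz.
4.2 kHz ≤ fs/2 = 6.2 kHz, appears at 4.2 kHz.
Distinct values: {1.5 kHz, 3.5 kHz, 4.2 kHz}.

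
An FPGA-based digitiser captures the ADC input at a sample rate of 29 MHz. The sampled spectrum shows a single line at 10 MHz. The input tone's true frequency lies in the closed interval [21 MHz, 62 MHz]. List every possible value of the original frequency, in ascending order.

Frequencies that alias to 10 MHz are k·fs ± 10 MHz for integer k ≥ 0.
k=0: 10 MHz.
k=1: 19 MHz, 39 MHz.
k=2: 48 MHz, 68 MHz.
k=3: 77 MHz, 97 MHz.
Within [21 MHz, 62 MHz]: 39 MHz, 48 MHz.

39 MHz, 48 MHz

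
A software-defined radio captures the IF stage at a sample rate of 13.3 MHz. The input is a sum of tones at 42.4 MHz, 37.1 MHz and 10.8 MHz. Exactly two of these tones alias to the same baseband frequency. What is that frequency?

fs/2 = 6.65 MHz.
42.4 MHz mod fs = 2.5 MHz.
2.5 MHz ≤ fs/2 = 6.65 MHz, appears at 2.5 MHz.
37.1 MHz mod fs = 10.5 MHz.
10.5 MHz > fs/2 = 6.65 MHz, folds to fs − 10.5 MHz = 2.8 MHz.
10.8 MHz > fs/2 = 6.65 MHz, folds to fs − 10.8 MHz = 2.5 MHz.
10.8 MHz and 42.4 MHz both map to 2.5 MHz.

2.5 MHz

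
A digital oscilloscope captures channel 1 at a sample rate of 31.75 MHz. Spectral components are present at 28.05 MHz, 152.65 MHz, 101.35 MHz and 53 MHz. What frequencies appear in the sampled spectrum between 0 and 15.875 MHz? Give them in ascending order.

fs/2 = 15.875 MHz.
28.05 MHz > fs/2 = 15.875 MHz, folds to fs − 28.05 MHz = 3.7 MHz.
152.65 MHz mod fs = 25.65 MHz.
25.65 MHz > fs/2 = 15.875 MHz, folds to fs − 25.65 MHz = 6.1 MHz.
101.35 MHz mod fs = 6.1 MHz.
6.1 MHz ≤ fs/2 = 15.875 MHz, appears at 6.1 MHz.
53 MHz mod fs = 21.25 MHz.
21.25 MHz > fs/2 = 15.875 MHz, folds to fs − 21.25 MHz = 10.5 MHz.
Distinct values: {3.7 MHz, 6.1 MHz, 10.5 MHz}.

3.7 MHz, 6.1 MHz, 10.5 MHz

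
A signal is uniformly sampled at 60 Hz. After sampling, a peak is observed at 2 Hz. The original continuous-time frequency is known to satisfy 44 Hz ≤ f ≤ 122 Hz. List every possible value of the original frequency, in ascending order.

Frequencies that alias to 2 Hz are k·fs ± 2 Hz for integer k ≥ 0.
k=0: 2 Hz.
k=1: 58 Hz, 62 Hz.
k=2: 118 Hz, 122 Hz.
k=3: 178 Hz, 182 Hz.
Within [44 Hz, 122 Hz]: 58 Hz, 62 Hz, 118 Hz, 122 Hz.

58 Hz, 62 Hz, 118 Hz, 122 Hz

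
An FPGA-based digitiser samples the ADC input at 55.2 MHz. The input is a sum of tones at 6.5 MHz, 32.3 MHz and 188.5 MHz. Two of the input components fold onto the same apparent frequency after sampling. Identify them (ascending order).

fs/2 = 27.6 MHz.
6.5 MHz ≤ fs/2 = 27.6 MHz, passes unchanged.
32.3 MHz > fs/2 = 27.6 MHz, folds to fs − 32.3 MHz = 22.9 MHz.
188.5 MHz mod fs = 22.9 MHz.
22.9 MHz ≤ fs/2 = 27.6 MHz, appears at 22.9 MHz.
32.3 MHz and 188.5 MHz both map to 22.9 MHz.

32.3 MHz, 188.5 MHz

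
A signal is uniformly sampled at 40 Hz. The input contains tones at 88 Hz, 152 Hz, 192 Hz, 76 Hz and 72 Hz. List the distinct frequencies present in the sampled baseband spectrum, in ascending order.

fs/2 = 20 Hz.
88 Hz mod fs = 8 Hz.
8 Hz ≤ fs/2 = 20 Hz, appears at 8 Hz.
152 Hz mod fs = 32 Hz.
32 Hz > fs/2 = 20 Hz, folds to fs − 32 Hz = 8 Hz.
192 Hz mod fs = 32 Hz.
32 Hz > fs/2 = 20 Hz, folds to fs − 32 Hz = 8 Hz.
76 Hz mod fs = 36 Hz.
36 Hz > fs/2 = 20 Hz, folds to fs − 36 Hz = 4 Hz.
72 Hz mod fs = 32 Hz.
32 Hz > fs/2 = 20 Hz, folds to fs − 32 Hz = 8 Hz.
Distinct values: {4 Hz, 8 Hz}.

4 Hz, 8 Hz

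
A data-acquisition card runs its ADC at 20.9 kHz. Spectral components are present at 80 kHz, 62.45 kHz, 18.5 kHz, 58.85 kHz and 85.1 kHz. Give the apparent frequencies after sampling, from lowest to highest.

fs/2 = 10.45 kHz.
80 kHz mod fs = 17.3 kHz.
17.3 kHz > fs/2 = 10.45 kHz, folds to fs − 17.3 kHz = 3.6 kHz.
62.45 kHz mod fs = 20.65 kHz.
20.65 kHz > fs/2 = 10.45 kHz, folds to fs − 20.65 kHz = 0.25 kHz.
18.5 kHz > fs/2 = 10.45 kHz, folds to fs − 18.5 kHz = 2.4 kHz.
58.85 kHz mod fs = 17.05 kHz.
17.05 kHz > fs/2 = 10.45 kHz, folds to fs − 17.05 kHz = 3.85 kHz.
85.1 kHz mod fs = 1.5 kHz.
1.5 kHz ≤ fs/2 = 10.45 kHz, appears at 1.5 kHz.
Distinct values: {0.25 kHz, 1.5 kHz, 2.4 kHz, 3.6 kHz, 3.85 kHz}.

0.25 kHz, 1.5 kHz, 2.4 kHz, 3.6 kHz, 3.85 kHz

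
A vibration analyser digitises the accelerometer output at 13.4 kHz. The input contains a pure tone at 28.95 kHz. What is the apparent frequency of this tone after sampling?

2.15 kHz

28.95 kHz mod fs = 2.15 kHz.
2.15 kHz ≤ fs/2 = 6.7 kHz, appears at 2.15 kHz.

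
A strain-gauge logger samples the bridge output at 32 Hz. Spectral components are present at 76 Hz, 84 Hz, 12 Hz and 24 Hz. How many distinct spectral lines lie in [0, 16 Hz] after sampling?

fs/2 = 16 Hz.
76 Hz mod fs = 12 Hz.
12 Hz ≤ fs/2 = 16 Hz, appears at 12 Hz.
84 Hz mod fs = 20 Hz.
20 Hz > fs/2 = 16 Hz, folds to fs − 20 Hz = 12 Hz.
12 Hz ≤ fs/2 = 16 Hz, passes unchanged.
24 Hz > fs/2 = 16 Hz, folds to fs − 24 Hz = 8 Hz.
Distinct values: {8 Hz, 12 Hz} → 2.

2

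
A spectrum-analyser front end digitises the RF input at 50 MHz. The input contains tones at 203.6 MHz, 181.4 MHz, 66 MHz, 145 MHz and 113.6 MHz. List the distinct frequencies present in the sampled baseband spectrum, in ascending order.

fs/2 = 25 MHz.
203.6 MHz mod fs = 3.6 MHz.
3.6 MHz ≤ fs/2 = 25 MHz, appears at 3.6 MHz.
181.4 MHz mod fs = 31.4 MHz.
31.4 MHz > fs/2 = 25 MHz, folds to fs − 31.4 MHz = 18.6 MHz.
66 MHz mod fs = 16 MHz.
16 MHz ≤ fs/2 = 25 MHz, appears at 16 MHz.
145 MHz mod fs = 45 MHz.
45 MHz > fs/2 = 25 MHz, folds to fs − 45 MHz = 5 MHz.
113.6 MHz mod fs = 13.6 MHz.
13.6 MHz ≤ fs/2 = 25 MHz, appears at 13.6 MHz.
Distinct values: {3.6 MHz, 5 MHz, 13.6 MHz, 16 MHz, 18.6 MHz}.

3.6 MHz, 5 MHz, 13.6 MHz, 16 MHz, 18.6 MHz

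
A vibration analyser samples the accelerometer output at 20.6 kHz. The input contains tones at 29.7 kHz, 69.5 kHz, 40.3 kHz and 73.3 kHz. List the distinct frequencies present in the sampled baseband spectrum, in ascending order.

fs/2 = 10.3 kHz.
29.7 kHz mod fs = 9.1 kHz.
9.1 kHz ≤ fs/2 = 10.3 kHz, appears at 9.1 kHz.
69.5 kHz mod fs = 7.7 kHz.
7.7 kHz ≤ fs/2 = 10.3 kHz, appears at 7.7 kHz.
40.3 kHz mod fs = 19.7 kHz.
19.7 kHz > fs/2 = 10.3 kHz, folds to fs − 19.7 kHz = 0.9 kHz.
73.3 kHz mod fs = 11.5 kHz.
11.5 kHz > fs/2 = 10.3 kHz, folds to fs − 11.5 kHz = 9.1 kHz.
Distinct values: {0.9 kHz, 7.7 kHz, 9.1 kHz}.

0.9 kHz, 7.7 kHz, 9.1 kHz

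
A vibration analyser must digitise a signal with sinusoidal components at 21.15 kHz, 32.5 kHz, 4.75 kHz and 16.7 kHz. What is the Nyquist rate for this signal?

65 kHz

Highest-frequency component: 32.5 kHz.
Nyquist rate = 2 × 32.5 kHz = 65 kHz.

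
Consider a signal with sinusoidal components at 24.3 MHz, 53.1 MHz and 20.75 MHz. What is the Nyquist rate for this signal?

Highest-frequency component: 53.1 MHz.
Nyquist rate = 2 × 53.1 MHz = 106.2 MHz.

106.2 MHz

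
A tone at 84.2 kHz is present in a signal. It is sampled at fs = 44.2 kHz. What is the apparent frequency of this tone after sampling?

84.2 kHz mod fs = 40 kHz.
40 kHz > fs/2 = 22.1 kHz, folds to fs − 40 kHz = 4.2 kHz.

4.2 kHz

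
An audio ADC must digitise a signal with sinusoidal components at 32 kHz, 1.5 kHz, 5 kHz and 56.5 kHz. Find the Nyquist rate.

113 kHz

Highest-frequency component: 56.5 kHz.
Nyquist rate = 2 × 56.5 kHz = 113 kHz.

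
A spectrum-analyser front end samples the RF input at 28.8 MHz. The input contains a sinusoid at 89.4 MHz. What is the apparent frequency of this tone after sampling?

3 MHz

89.4 MHz mod fs = 3 MHz.
3 MHz ≤ fs/2 = 14.4 MHz, appears at 3 MHz.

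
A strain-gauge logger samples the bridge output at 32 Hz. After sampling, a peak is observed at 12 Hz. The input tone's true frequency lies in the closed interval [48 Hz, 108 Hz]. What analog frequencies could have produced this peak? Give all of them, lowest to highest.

52 Hz, 76 Hz, 84 Hz, 108 Hz

Frequencies that alias to 12 Hz are k·fs ± 12 Hz for integer k ≥ 0.
k=0: 12 Hz.
k=1: 20 Hz, 44 Hz.
k=2: 52 Hz, 76 Hz.
k=3: 84 Hz, 108 Hz.
k=4: 116 Hz, 140 Hz.
Within [48 Hz, 108 Hz]: 52 Hz, 76 Hz, 84 Hz, 108 Hz.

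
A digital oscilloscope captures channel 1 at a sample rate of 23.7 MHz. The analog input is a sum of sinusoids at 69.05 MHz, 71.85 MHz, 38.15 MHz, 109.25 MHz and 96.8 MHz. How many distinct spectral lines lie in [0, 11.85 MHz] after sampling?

fs/2 = 11.85 MHz.
69.05 MHz mod fs = 21.65 MHz.
21.65 MHz > fs/2 = 11.85 MHz, folds to fs − 21.65 MHz = 2.05 MHz.
71.85 MHz mod fs = 0.75 MHz.
0.75 MHz ≤ fs/2 = 11.85 MHz, appears at 0.75 MHz.
38.15 MHz mod fs = 14.45 MHz.
14.45 MHz > fs/2 = 11.85 MHz, folds to fs − 14.45 MHz = 9.25 MHz.
109.25 MHz mod fs = 14.45 MHz.
14.45 MHz > fs/2 = 11.85 MHz, folds to fs − 14.45 MHz = 9.25 MHz.
96.8 MHz mod fs = 2 MHz.
2 MHz ≤ fs/2 = 11.85 MHz, appears at 2 MHz.
Distinct values: {0.75 MHz, 2 MHz, 2.05 MHz, 9.25 MHz} → 4.

4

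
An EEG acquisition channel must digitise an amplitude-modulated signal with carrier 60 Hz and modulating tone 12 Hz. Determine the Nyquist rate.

144 Hz

AM sidebands sit at fc ± fm = 48 Hz and 72 Hz.
Highest-frequency component: 72 Hz.
Nyquist rate = 2 × 72 Hz = 144 Hz.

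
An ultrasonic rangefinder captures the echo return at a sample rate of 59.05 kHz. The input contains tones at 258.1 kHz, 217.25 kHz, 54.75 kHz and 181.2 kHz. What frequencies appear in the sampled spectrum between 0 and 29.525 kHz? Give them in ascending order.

fs/2 = 29.525 kHz.
258.1 kHz mod fs = 21.9 kHz.
21.9 kHz ≤ fs/2 = 29.525 kHz, appears at 21.9 kHz.
217.25 kHz mod fs = 40.1 kHz.
40.1 kHz > fs/2 = 29.525 kHz, folds to fs − 40.1 kHz = 18.95 kHz.
54.75 kHz > fs/2 = 29.525 kHz, folds to fs − 54.75 kHz = 4.3 kHz.
181.2 kHz mod fs = 4.05 kHz.
4.05 kHz ≤ fs/2 = 29.525 kHz, appears at 4.05 kHz.
Distinct values: {4.05 kHz, 4.3 kHz, 18.95 kHz, 21.9 kHz}.

4.05 kHz, 4.3 kHz, 18.95 kHz, 21.9 kHz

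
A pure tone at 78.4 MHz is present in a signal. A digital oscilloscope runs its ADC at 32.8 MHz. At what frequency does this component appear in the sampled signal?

78.4 MHz mod fs = 12.8 MHz.
12.8 MHz ≤ fs/2 = 16.4 MHz, appears at 12.8 MHz.

12.8 MHz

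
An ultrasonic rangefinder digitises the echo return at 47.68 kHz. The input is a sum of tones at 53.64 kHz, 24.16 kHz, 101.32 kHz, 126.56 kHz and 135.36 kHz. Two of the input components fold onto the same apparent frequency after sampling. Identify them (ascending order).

fs/2 = 23.84 kHz.
53.64 kHz mod fs = 5.96 kHz.
5.96 kHz ≤ fs/2 = 23.84 kHz, appears at 5.96 kHz.
24.16 kHz > fs/2 = 23.84 kHz, folds to fs − 24.16 kHz = 23.52 kHz.
101.32 kHz mod fs = 5.96 kHz.
5.96 kHz ≤ fs/2 = 23.84 kHz, appears at 5.96 kHz.
126.56 kHz mod fs = 31.2 kHz.
31.2 kHz > fs/2 = 23.84 kHz, folds to fs − 31.2 kHz = 16.48 kHz.
135.36 kHz mod fs = 40 kHz.
40 kHz > fs/2 = 23.84 kHz, folds to fs − 40 kHz = 7.68 kHz.
53.64 kHz and 101.32 kHz both map to 5.96 kHz.

53.64 kHz, 101.32 kHz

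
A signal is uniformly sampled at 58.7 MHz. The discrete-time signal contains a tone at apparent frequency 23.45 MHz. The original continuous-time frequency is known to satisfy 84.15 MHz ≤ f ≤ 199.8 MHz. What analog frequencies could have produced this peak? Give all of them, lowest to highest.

93.95 MHz, 140.85 MHz, 152.65 MHz, 199.55 MHz

Frequencies that alias to 23.45 MHz are k·fs ± 23.45 MHz for integer k ≥ 0.
k=0: 23.45 MHz.
k=1: 35.25 MHz, 82.15 MHz.
k=2: 93.95 MHz, 140.85 MHz.
k=3: 152.65 MHz, 199.55 MHz.
k=4: 211.35 MHz, 258.25 MHz.
Within [84.15 MHz, 199.8 MHz]: 93.95 MHz, 140.85 MHz, 152.65 MHz, 199.55 MHz.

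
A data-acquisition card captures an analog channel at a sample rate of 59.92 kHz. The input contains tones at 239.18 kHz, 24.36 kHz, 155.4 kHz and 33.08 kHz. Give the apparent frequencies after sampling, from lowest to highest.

fs/2 = 29.96 kHz.
239.18 kHz mod fs = 59.42 kHz.
59.42 kHz > fs/2 = 29.96 kHz, folds to fs − 59.42 kHz = 0.5 kHz.
24.36 kHz ≤ fs/2 = 29.96 kHz, passes unchanged.
155.4 kHz mod fs = 35.56 kHz.
35.56 kHz > fs/2 = 29.96 kHz, folds to fs − 35.56 kHz = 24.36 kHz.
33.08 kHz > fs/2 = 29.96 kHz, folds to fs − 33.08 kHz = 26.84 kHz.
Distinct values: {0.5 kHz, 24.36 kHz, 26.84 kHz}.

0.5 kHz, 24.36 kHz, 26.84 kHz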